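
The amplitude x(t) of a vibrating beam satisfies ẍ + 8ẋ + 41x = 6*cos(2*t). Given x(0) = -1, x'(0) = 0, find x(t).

Characteristic equation r² + 8r + 41 = 0 has discriminant (8)² - 4·(41) = -100 < 0, so r = -4 ± 5i.
Hence x_h = C1*cos(5*t)*exp(-4*t) + C2*exp(-4*t)*sin(5*t).
Try x_p = A*cos(2*t) + B*sin(2*t). Substituting and equating the coefficients of cos(2t) and sin(2t) gives A = 222/1625, B = 96/1625, so x_p = 96*sin(2*t)/1625 + 222*cos(2*t)/1625.
General solution: x = 96*sin(2*t)/1625 + 222*cos(2*t)/1625 + C1*cos(5*t)*exp(-4*t) + C2*exp(-4*t)*sin(5*t).
Apply the initial conditions: x(0) = 222/1625 + C1 = -1 and x'(0) = 192/1625 - 4*C1 + 5*C2 = 0. Solving gives C1 = -1847/1625, C2 = -1516/1625.

x = 96*sin(2*t)/1625 + 222*cos(2*t)/1625 - 1847*cos(5*t)*exp(-4*t)/1625 - 1516*exp(-4*t)*sin(5*t)/1625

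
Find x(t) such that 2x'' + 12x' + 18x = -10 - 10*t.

x = -5/27 - 5*t/9 + C1*exp(-3*t) + C2*t*exp(-3*t)

Divide through by 2: x'' + 6x' + 9x = -5 - 5*t.
Characteristic equation r² + 6r + 9 = 0 has discriminant (6)² - 4·(9) = 0, so r = -3 is a repeated root.
Hence x_h = (C1 + C2*t)*exp(-3*t).
For the particular solution try x_p = A0 + A1*t. Substituting and matching coefficients of each power of t gives A0 = -5/27, A1 = -5/9, so x_p = -5/27 - 5*t/9.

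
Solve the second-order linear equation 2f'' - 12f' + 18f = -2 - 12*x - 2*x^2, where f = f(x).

f = -17/27 - 22*x/27 - x**2/9 + C1*exp(3*x) + C2*x*exp(3*x)

Divide through by 2: f'' - 6f' + 9f = -1 - x^2 - 6*x.
Characteristic equation r² - 6r + 9 = 0 has discriminant (-6)² - 4·(9) = 0, so r = 3 is a repeated root.
Hence f_h = (C1 + C2*x)*exp(3*x).
For the particular solution try f_p = A0 + A1*x + A2*x^2. Substituting and matching coefficients of each power of x gives A0 = -17/27, A1 = -22/27, A2 = -1/9, so f_p = -17/27 - 22*x/27 - x^2/9.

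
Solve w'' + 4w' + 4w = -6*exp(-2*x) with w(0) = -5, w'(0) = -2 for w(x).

w = -5*exp(-2*x) - 12*x*exp(-2*x) - 3*x**2*exp(-2*x)

Characteristic equation r² + 4r + 4 = 0 has discriminant (4)² - 4·(4) = 0, so r = -2 is a repeated root.
Hence w_h = (C1 + C2*x)*exp(-2*x).
Since exp(-2*x) solves the homogeneous equation (r = -2 is a root of multiplicity 2), multiply the trial by x^2. Try w_p = A*x^2*exp(-2*x). Substituting into the equation and dividing by exp(-2*x) gives A = -3, so w_p = -3*x^2*exp(-2*x).
General solution: w = C1*exp(-2*x) - 3*x^2*exp(-2*x) + C2*x*exp(-2*x).
Apply the initial conditions: w(0) = C1 = -5 and w'(0) = C2 - 2*C1 = -2. Solving gives C1 = -5, C2 = -12.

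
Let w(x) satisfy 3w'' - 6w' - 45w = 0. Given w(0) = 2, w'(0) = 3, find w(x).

Divide through by 3: w'' - 2w' - 15w = 0.
Characteristic equation r² - 2r - 15 = 0 factors as (r + 3)(r - 5) = 0, so r = -3, 5.
Hence w_h = C1*exp(-3*x) + C2*exp(5*x).
Apply the initial conditions: w(0) = C1 + C2 = 2 and w'(0) = -3*C1 + 5*C2 = 3. Solving gives C1 = 7/8, C2 = 9/8.

w = 7*exp(-3*x)/8 + 9*exp(5*x)/8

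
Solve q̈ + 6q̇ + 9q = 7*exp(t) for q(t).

q = 7*exp(t)/16 + C1*exp(-3*t) + C2*t*exp(-3*t)

Characteristic equation r² + 6r + 9 = 0 has discriminant (6)² - 4·(9) = 0, so r = -3 is a repeated root.
Hence q_h = (C1 + C2*t)*exp(-3*t).
Try q_p = A*exp(t). Substituting into the equation and dividing by exp(t) gives A = 7/16, so q_p = 7*exp(t)/16.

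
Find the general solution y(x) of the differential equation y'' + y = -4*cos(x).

y = C1*cos(x) + C2*sin(x) - 2*x*sin(x)

Characteristic equation r² + 1 = 0 has discriminant (0)² - 4·(1) = -4 < 0, so r = ± i.
Hence y_h = C1*cos(x) + C2*sin(x).
Since ±1i are characteristic roots, multiply the trial by x. Try y_p = x*(A*cos(x) + B*sin(x)). Substituting and equating the coefficients of cos(x) and sin(x) gives A = 0, B = -2, so y_p = -2*x*sin(x).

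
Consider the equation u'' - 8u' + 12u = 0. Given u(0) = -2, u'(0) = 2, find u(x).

u = -7*exp(2*x)/2 + 3*exp(6*x)/2

Characteristic equation r² - 8r + 12 = 0 factors as (r - 2)(r - 6) = 0, so r = 2, 6.
Hence u_h = C1*exp(2*x) + C2*exp(6*x).
Apply the initial conditions: u(0) = C1 + C2 = -2 and u'(0) = 2*C1 + 6*C2 = 2. Solving gives C1 = -7/2, C2 = 3/2.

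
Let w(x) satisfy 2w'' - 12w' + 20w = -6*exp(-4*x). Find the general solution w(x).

w = -3*exp(-4*x)/50 + C1*cos(x)*exp(3*x) + C2*exp(3*x)*sin(x)

Divide through by 2: w'' - 6w' + 10w = -3*exp(-4*x).
Characteristic equation r² - 6r + 10 = 0 has discriminant (-6)² - 4·(10) = -4 < 0, so r = 3 ± i.
Hence w_h = C1*cos(x)*exp(3*x) + C2*exp(3*x)*sin(x).
Try w_p = A*exp(-4*x). Substituting into the equation and dividing by exp(-4*x) gives A = -3/50, so w_p = -3*exp(-4*x)/50.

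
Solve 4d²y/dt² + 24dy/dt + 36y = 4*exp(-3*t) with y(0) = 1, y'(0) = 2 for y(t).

Divide through by 4: y'' + 6y' + 9y = exp(-3*t).
Characteristic equation r² + 6r + 9 = 0 has discriminant (6)² - 4·(9) = 0, so r = -3 is a repeated root.
Hence y_h = (C1 + C2*t)*exp(-3*t).
Since exp(-3*t) solves the homogeneous equation (r = -3 is a root of multiplicity 2), multiply the trial by t^2. Try y_p = A*t^2*exp(-3*t). Substituting into the equation and dividing by exp(-3*t) gives A = 1/2, so y_p = t^2*exp(-3*t)/2.
General solution: y = C1*exp(-3*t) + t^2*exp(-3*t)/2 + C2*t*exp(-3*t).
Apply the initial conditions: y(0) = C1 = 1 and y'(0) = C2 - 3*C1 = 2. Solving gives C1 = 1, C2 = 5.

y = t**2*exp(-3*t)/2 + 5*t*exp(-3*t) + exp(-3*t)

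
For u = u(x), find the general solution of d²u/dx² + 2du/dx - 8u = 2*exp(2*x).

Characteristic equation r² + 2r - 8 = 0 factors as (r + 4)(r - 2) = 0, so r = -4, 2.
Hence u_h = C1*exp(-4*x) + C2*exp(2*x).
Since exp(2*x) solves the homogeneous equation (r = 2 is a root of multiplicity 1), multiply the trial by x. Try u_p = A*x*exp(2*x). Substituting into the equation and dividing by exp(2*x) gives A = 1/3, so u_p = x*exp(2*x)/3.

u = C1*exp(-4*x) + C2*exp(2*x) + x*exp(2*x)/3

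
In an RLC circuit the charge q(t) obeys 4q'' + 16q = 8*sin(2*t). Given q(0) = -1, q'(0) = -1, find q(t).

q = -cos(2*t) - sin(2*t)/4 - t*cos(2*t)/2

Divide through by 4: q'' + 4q = 2*sin(2*t).
Characteristic equation r² + 4 = 0 has discriminant (0)² - 4·(4) = -16 < 0, so r = ± 2i.
Hence q_h = C1*cos(2*t) + C2*sin(2*t).
Since ±2i are characteristic roots, multiply the trial by t. Try q_p = t*(A*cos(2*t) + B*sin(2*t)). Substituting and equating the coefficients of cos(2t) and sin(2t) gives A = -1/2, B = 0, so q_p = -t*cos(2*t)/2.
General solution: q = C1*cos(2*t) + C2*sin(2*t) - t*cos(2*t)/2.
Apply the initial conditions: q(0) = C1 = -1 and q'(0) = -1/2 + 2*C2 = -1. Solving gives C1 = -1, C2 = -1/4.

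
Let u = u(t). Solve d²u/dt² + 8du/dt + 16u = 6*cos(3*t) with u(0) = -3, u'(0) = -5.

u = -1917*exp(-4*t)/625 + 42*cos(3*t)/625 + 144*sin(3*t)/625 - 449*t*exp(-4*t)/25

Characteristic equation r² + 8r + 16 = 0 has discriminant (8)² - 4·(16) = 0, so r = -4 is a repeated root.
Hence u_h = (C1 + C2*t)*exp(-4*t).
Try u_p = A*cos(3*t) + B*sin(3*t). Substituting and equating the coefficients of cos(3t) and sin(3t) gives A = 42/625, B = 144/625, so u_p = 42*cos(3*t)/625 + 144*sin(3*t)/625.
General solution: u = 42*cos(3*t)/625 + 144*sin(3*t)/625 + C1*exp(-4*t) + C2*t*exp(-4*t).
Apply the initial conditions: u(0) = 42/625 + C1 = -3 and u'(0) = 432/625 + C2 - 4*C1 = -5. Solving gives C1 = -1917/625, C2 = -449/25.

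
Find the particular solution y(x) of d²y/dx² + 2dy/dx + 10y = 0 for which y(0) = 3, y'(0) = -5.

Characteristic equation r² + 2r + 10 = 0 has discriminant (2)² - 4·(10) = -36 < 0, so r = -1 ± 3i.
Hence y_h = C1*cos(3*x)*exp(-x) + C2*exp(-x)*sin(3*x).
Apply the initial conditions: y(0) = C1 = 3 and y'(0) = -C1 + 3*C2 = -5. Solving gives C1 = 3, C2 = -2/3.

y = 3*cos(3*x)*exp(-x) - 2*exp(-x)*sin(3*x)/3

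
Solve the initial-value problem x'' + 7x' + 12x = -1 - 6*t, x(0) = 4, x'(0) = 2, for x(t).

x = 5/24 - 111*exp(-4*t)/8 - t/2 + 53*exp(-3*t)/3

Characteristic equation r² + 7r + 12 = 0 factors as (r + 3)(r + 4) = 0, so r = -3, -4.
Hence x_h = C1*exp(-3*t) + C2*exp(-4*t).
For the particular solution try x_p = A0 + A1*t. Substituting and matching coefficients of each power of t gives A0 = 5/24, A1 = -1/2, so x_p = 5/24 - t/2.
General solution: x = 5/24 - t/2 + C1*exp(-3*t) + C2*exp(-4*t).
Apply the initial conditions: x(0) = 5/24 + C1 + C2 = 4 and x'(0) = -1/2 - 4*C2 - 3*C1 = 2. Solving gives C1 = 53/3, C2 = -111/8.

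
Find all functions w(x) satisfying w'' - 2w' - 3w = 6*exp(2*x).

Characteristic equation r² - 2r - 3 = 0 factors as (r - 3)(r + 1) = 0, so r = 3, -1.
Hence w_h = C1*exp(3*x) + C2*exp(-x).
Try w_p = A*exp(2*x). Substituting into the equation and dividing by exp(2*x) gives A = -2, so w_p = -2*exp(2*x).

w = -2*exp(2*x) + C1*exp(3*x) + C2*exp(-x)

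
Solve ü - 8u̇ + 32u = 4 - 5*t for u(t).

u = 11/128 - 5*t/32 + C1*cos(4*t)*exp(4*t) + C2*exp(4*t)*sin(4*t)

Characteristic equation r² - 8r + 32 = 0 has discriminant (-8)² - 4·(32) = -64 < 0, so r = 4 ± 4i.
Hence u_h = C1*cos(4*t)*exp(4*t) + C2*exp(4*t)*sin(4*t).
For the particular solution try u_p = A0 + A1*t. Substituting and matching coefficients of each power of t gives A0 = 11/128, A1 = -5/32, so u_p = 11/128 - 5*t/32.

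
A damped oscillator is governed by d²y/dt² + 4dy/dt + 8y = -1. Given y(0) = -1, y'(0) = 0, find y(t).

y = -1/8 - 7*cos(2*t)*exp(-2*t)/8 - 7*exp(-2*t)*sin(2*t)/8

Characteristic equation r² + 4r + 8 = 0 has discriminant (4)² - 4·(8) = -16 < 0, so r = -2 ± 2i.
Hence y_h = C1*cos(2*t)*exp(-2*t) + C2*exp(-2*t)*sin(2*t).
For the particular solution try y_p = A0. Substituting and matching coefficients of each power of t gives A0 = -1/8, so y_p = -1/8.
General solution: y = -1/8 + C1*cos(2*t)*exp(-2*t) + C2*exp(-2*t)*sin(2*t).
Apply the initial conditions: y(0) = -1/8 + C1 = -1 and y'(0) = -2*C1 + 2*C2 = 0. Solving gives C1 = -7/8, C2 = -7/8.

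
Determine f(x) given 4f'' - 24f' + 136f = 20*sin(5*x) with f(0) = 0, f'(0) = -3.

f = 5*sin(5*x)/109 + 50*cos(5*x)/327 - 302*exp(3*x)*sin(5*x)/545 - 50*cos(5*x)*exp(3*x)/327

Divide through by 4: f'' - 6f' + 34f = 5*sin(5*x).
Characteristic equation r² - 6r + 34 = 0 has discriminant (-6)² - 4·(34) = -100 < 0, so r = 3 ± 5i.
Hence f_h = C1*cos(5*x)*exp(3*x) + C2*exp(3*x)*sin(5*x).
Try f_p = A*cos(5*x) + B*sin(5*x). Substituting and equating the coefficients of cos(5x) and sin(5x) gives A = 50/327, B = 5/109, so f_p = 5*sin(5*x)/109 + 50*cos(5*x)/327.
General solution: f = 5*sin(5*x)/109 + 50*cos(5*x)/327 + C1*cos(5*x)*exp(3*x) + C2*exp(3*x)*sin(5*x).
Apply the initial conditions: f(0) = 50/327 + C1 = 0 and f'(0) = 25/109 + 3*C1 + 5*C2 = -3. Solving gives C1 = -50/327, C2 = -302/545.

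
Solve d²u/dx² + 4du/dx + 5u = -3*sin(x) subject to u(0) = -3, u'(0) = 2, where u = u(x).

Characteristic equation r² + 4r + 5 = 0 has discriminant (4)² - 4·(5) = -4 < 0, so r = -2 ± i.
Hence u_h = C1*cos(x)*exp(-2*x) + C2*exp(-2*x)*sin(x).
Try u_p = A*cos(x) + B*sin(x). Substituting and equating the coefficients of cos(x) and sin(x) gives A = 3/8, B = -3/8, so u_p = -3*sin(x)/8 + 3*cos(x)/8.
General solution: u = -3*sin(x)/8 + 3*cos(x)/8 + C1*cos(x)*exp(-2*x) + C2*exp(-2*x)*sin(x).
Apply the initial conditions: u(0) = 3/8 + C1 = -3 and u'(0) = -3/8 + C2 - 2*C1 = 2. Solving gives C1 = -27/8, C2 = -35/8.

u = -3*sin(x)/8 + 3*cos(x)/8 - 35*exp(-2*x)*sin(x)/8 - 27*cos(x)*exp(-2*x)/8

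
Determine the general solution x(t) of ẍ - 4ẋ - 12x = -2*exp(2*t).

x = exp(2*t)/8 + C1*exp(-2*t) + C2*exp(6*t)

Characteristic equation r² - 4r - 12 = 0 factors as (r + 2)(r - 6) = 0, so r = -2, 6.
Hence x_h = C1*exp(-2*t) + C2*exp(6*t).
Try x_p = A*exp(2*t). Substituting into the equation and dividing by exp(2*t) gives A = 1/8, so x_p = exp(2*t)/8.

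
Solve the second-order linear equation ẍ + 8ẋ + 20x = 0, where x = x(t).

Characteristic equation r² + 8r + 20 = 0 has discriminant (8)² - 4·(20) = -16 < 0, so r = -4 ± 2i.
Hence x_h = C1*cos(2*t)*exp(-4*t) + C2*exp(-4*t)*sin(2*t).

x = C1*cos(2*t)*exp(-4*t) + C2*exp(-4*t)*sin(2*t)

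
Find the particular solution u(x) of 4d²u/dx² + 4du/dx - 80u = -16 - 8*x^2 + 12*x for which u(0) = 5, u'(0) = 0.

Divide through by 4: u'' + u' - 20u = -4 - 2*x^2 + 3*x.
Characteristic equation r² + r - 20 = 0 factors as (r + 5)(r - 4) = 0, so r = -5, 4.
Hence u_h = C1*exp(-5*x) + C2*exp(4*x).
For the particular solution try u_p = A0 + A1*x + A2*x^2. Substituting and matching coefficients of each power of x gives A0 = 203/1000, A1 = -7/50, A2 = 1/10, so u_p = 203/1000 - 7*x/50 + x^2/10.
General solution: u = 203/1000 - 7*x/50 + x^2/10 + C1*exp(-5*x) + C2*exp(4*x).
Apply the initial conditions: u(0) = 203/1000 + C1 + C2 = 5 and u'(0) = -7/50 - 5*C1 + 4*C2 = 0. Solving gives C1 = 2381/1125, C2 = 193/72.

u = 203/1000 - 7*x/50 + x**2/10 + 193*exp(4*x)/72 + 2381*exp(-5*x)/1125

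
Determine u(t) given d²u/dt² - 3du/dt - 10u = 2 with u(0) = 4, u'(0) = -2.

u = -1/5 + 23*exp(-2*t)/7 + 32*exp(5*t)/35

Characteristic equation r² - 3r - 10 = 0 factors as (r + 2)(r - 5) = 0, so r = -2, 5.
Hence u_h = C1*exp(-2*t) + C2*exp(5*t).
For the particular solution try u_p = A0. Substituting and matching coefficients of each power of t gives A0 = -1/5, so u_p = -1/5.
General solution: u = -1/5 + C1*exp(-2*t) + C2*exp(5*t).
Apply the initial conditions: u(0) = -1/5 + C1 + C2 = 4 and u'(0) = -2*C1 + 5*C2 = -2. Solving gives C1 = 23/7, C2 = 32/35.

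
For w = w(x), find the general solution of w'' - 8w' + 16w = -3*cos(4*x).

w = 3*sin(4*x)/32 + C1*exp(4*x) + C2*x*exp(4*x)

Characteristic equation r² - 8r + 16 = 0 has discriminant (-8)² - 4·(16) = 0, so r = 4 is a repeated root.
Hence w_h = (C1 + C2*x)*exp(4*x).
Try w_p = A*cos(4*x) + B*sin(4*x). Substituting and equating the coefficients of cos(4x) and sin(4x) gives A = 0, B = 3/32, so w_p = 3*sin(4*x)/32.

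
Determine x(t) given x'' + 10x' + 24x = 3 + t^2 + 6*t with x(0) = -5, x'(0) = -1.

x = 55/1728 - 1005*exp(-4*t)/64 + t**2/24 + 31*t/144 + 2305*exp(-6*t)/216

Characteristic equation r² + 10r + 24 = 0 factors as (r + 4)(r + 6) = 0, so r = -4, -6.
Hence x_h = C1*exp(-4*t) + C2*exp(-6*t).
For the particular solution try x_p = A0 + A1*t + A2*t^2. Substituting and matching coefficients of each power of t gives A0 = 55/1728, A1 = 31/144, A2 = 1/24, so x_p = 55/1728 + t^2/24 + 31*t/144.
General solution: x = 55/1728 + t^2/24 + 31*t/144 + C1*exp(-4*t) + C2*exp(-6*t).
Apply the initial conditions: x(0) = 55/1728 + C1 + C2 = -5 and x'(0) = 31/144 - 6*C2 - 4*C1 = -1. Solving gives C1 = -1005/64, C2 = 2305/216.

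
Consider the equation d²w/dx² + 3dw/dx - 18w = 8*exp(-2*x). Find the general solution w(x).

Characteristic equation r² + 3r - 18 = 0 factors as (r + 6)(r - 3) = 0, so r = -6, 3.
Hence w_h = C1*exp(-6*x) + C2*exp(3*x).
Try w_p = A*exp(-2*x). Substituting into the equation and dividing by exp(-2*x) gives A = -2/5, so w_p = -2*exp(-2*x)/5.

w = -2*exp(-2*x)/5 + C1*exp(-6*x) + C2*exp(3*x)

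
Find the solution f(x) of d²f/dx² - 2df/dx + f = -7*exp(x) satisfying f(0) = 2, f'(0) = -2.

Characteristic equation r² - 2r + 1 = 0 has discriminant (-2)² - 4·(1) = 0, so r = 1 is a repeated root.
Hence f_h = (C1 + C2*x)*exp(x).
Since exp(x) solves the homogeneous equation (r = 1 is a root of multiplicity 2), multiply the trial by x^2. Try f_p = A*x^2*exp(x). Substituting into the equation and dividing by exp(x) gives A = -7/2, so f_p = -7*x^2*exp(x)/2.
General solution: f = C1*exp(x) - 7*x^2*exp(x)/2 + C2*x*exp(x).
Apply the initial conditions: f(0) = C1 = 2 and f'(0) = C1 + C2 = -2. Solving gives C1 = 2, C2 = -4.

f = 2*exp(x) - 4*x*exp(x) - 7*x**2*exp(x)/2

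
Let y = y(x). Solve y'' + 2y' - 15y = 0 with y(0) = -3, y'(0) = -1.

Characteristic equation r² + 2r - 15 = 0 factors as (r + 5)(r - 3) = 0, so r = -5, 3.
Hence y_h = C1*exp(-5*x) + C2*exp(3*x).
Apply the initial conditions: y(0) = C1 + C2 = -3 and y'(0) = -5*C1 + 3*C2 = -1. Solving gives C1 = -1, C2 = -2.

y = -exp(-5*x) - 2*exp(3*x)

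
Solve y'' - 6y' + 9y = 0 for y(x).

y = C1*exp(3*x) + C2*x*exp(3*x)

Characteristic equation r² - 6r + 9 = 0 has discriminant (-6)² - 4·(9) = 0, so r = 3 is a repeated root.
Hence y_h = (C1 + C2*x)*exp(3*x).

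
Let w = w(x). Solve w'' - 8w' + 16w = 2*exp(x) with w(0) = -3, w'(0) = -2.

w = -29*exp(4*x)/9 + 2*exp(x)/9 + 32*x*exp(4*x)/3

Characteristic equation r² - 8r + 16 = 0 has discriminant (-8)² - 4·(16) = 0, so r = 4 is a repeated root.
Hence w_h = (C1 + C2*x)*exp(4*x).
Try w_p = A*exp(x). Substituting into the equation and dividing by exp(x) gives A = 2/9, so w_p = 2*exp(x)/9.
General solution: w = 2*exp(x)/9 + C1*exp(4*x) + C2*x*exp(4*x).
Apply the initial conditions: w(0) = 2/9 + C1 = -3 and w'(0) = 2/9 + C2 + 4*C1 = -2. Solving gives C1 = -29/9, C2 = 32/3.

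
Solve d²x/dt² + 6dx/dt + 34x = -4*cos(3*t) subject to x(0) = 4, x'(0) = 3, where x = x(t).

x = -100*cos(3*t)/949 - 72*sin(3*t)/949 + 3896*cos(5*t)*exp(-3*t)/949 + 14751*exp(-3*t)*sin(5*t)/4745

Characteristic equation r² + 6r + 34 = 0 has discriminant (6)² - 4·(34) = -100 < 0, so r = -3 ± 5i.
Hence x_h = C1*cos(5*t)*exp(-3*t) + C2*exp(-3*t)*sin(5*t).
Try x_p = A*cos(3*t) + B*sin(3*t). Substituting and equating the coefficients of cos(3t) and sin(3t) gives A = -100/949, B = -72/949, so x_p = -100*cos(3*t)/949 - 72*sin(3*t)/949.
General solution: x = -100*cos(3*t)/949 - 72*sin(3*t)/949 + C1*cos(5*t)*exp(-3*t) + C2*exp(-3*t)*sin(5*t).
Apply the initial conditions: x(0) = -100/949 + C1 = 4 and x'(0) = -216/949 - 3*C1 + 5*C2 = 3. Solving gives C1 = 3896/949, C2 = 14751/4745.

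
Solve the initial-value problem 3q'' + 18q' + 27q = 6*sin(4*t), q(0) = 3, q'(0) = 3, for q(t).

Divide through by 3: q'' + 6q' + 9q = 2*sin(4*t).
Characteristic equation r² + 6r + 9 = 0 has discriminant (6)² - 4·(9) = 0, so r = -3 is a repeated root.
Hence q_h = (C1 + C2*t)*exp(-3*t).
Try q_p = A*cos(4*t) + B*sin(4*t). Substituting and equating the coefficients of cos(4t) and sin(4t) gives A = -48/625, B = -14/625, so q_p = -48*cos(4*t)/625 - 14*sin(4*t)/625.
General solution: q = -48*cos(4*t)/625 - 14*sin(4*t)/625 + C1*exp(-3*t) + C2*t*exp(-3*t).
Apply the initial conditions: q(0) = -48/625 + C1 = 3 and q'(0) = -56/625 + C2 - 3*C1 = 3. Solving gives C1 = 1923/625, C2 = 308/25.

q = -48*cos(4*t)/625 - 14*sin(4*t)/625 + 1923*exp(-3*t)/625 + 308*t*exp(-3*t)/25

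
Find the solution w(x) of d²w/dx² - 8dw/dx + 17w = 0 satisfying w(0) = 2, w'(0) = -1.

Characteristic equation r² - 8r + 17 = 0 has discriminant (-8)² - 4·(17) = -4 < 0, so r = 4 ± i.
Hence w_h = C1*cos(x)*exp(4*x) + C2*exp(4*x)*sin(x).
Apply the initial conditions: w(0) = C1 = 2 and w'(0) = C2 + 4*C1 = -1. Solving gives C1 = 2, C2 = -9.

w = -9*exp(4*x)*sin(x) + 2*cos(x)*exp(4*x)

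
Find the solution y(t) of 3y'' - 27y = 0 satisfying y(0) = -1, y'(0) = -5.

Divide through by 3: y'' - 9y = 0.
Characteristic equation r² - 9 = 0 factors as (r - 3)(r + 3) = 0, so r = 3, -3.
Hence y_h = C1*exp(3*t) + C2*exp(-3*t).
Apply the initial conditions: y(0) = C1 + C2 = -1 and y'(0) = -3*C2 + 3*C1 = -5. Solving gives C1 = -4/3, C2 = 1/3.

y = -4*exp(3*t)/3 + exp(-3*t)/3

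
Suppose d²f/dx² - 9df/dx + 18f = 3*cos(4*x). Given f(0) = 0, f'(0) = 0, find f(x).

Characteristic equation r² - 9r + 18 = 0 factors as (r - 3)(r - 6) = 0, so r = 3, 6.
Hence f_h = C1*exp(3*x) + C2*exp(6*x).
Try f_p = A*cos(4*x) + B*sin(4*x). Substituting and equating the coefficients of cos(4x) and sin(4x) gives A = 3/650, B = -27/325, so f_p = -27*sin(4*x)/325 + 3*cos(4*x)/650.
General solution: f = -27*sin(4*x)/325 + 3*cos(4*x)/650 + C1*exp(3*x) + C2*exp(6*x).
Apply the initial conditions: f(0) = 3/650 + C1 + C2 = 0 and f'(0) = -108/325 + 3*C1 + 6*C2 = 0. Solving gives C1 = -3/25, C2 = 3/26.

f = -27*sin(4*x)/325 - 3*exp(3*x)/25 + 3*exp(6*x)/26 + 3*cos(4*x)/650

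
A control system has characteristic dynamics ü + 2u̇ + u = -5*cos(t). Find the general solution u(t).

u = -5*sin(t)/2 + C1*exp(-t) + C2*t*exp(-t)

Characteristic equation r² + 2r + 1 = 0 has discriminant (2)² - 4·(1) = 0, so r = -1 is a repeated root.
Hence u_h = (C1 + C2*t)*exp(-t).
Try u_p = A*cos(t) + B*sin(t). Substituting and equating the coefficients of cos(t) and sin(t) gives A = 0, B = -5/2, so u_p = -5*sin(t)/2.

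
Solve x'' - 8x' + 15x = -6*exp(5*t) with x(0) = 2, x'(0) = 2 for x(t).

Characteristic equation r² - 8r + 15 = 0 factors as (r - 3)(r - 5) = 0, so r = 3, 5.
Hence x_h = C1*exp(3*t) + C2*exp(5*t).
Since exp(5*t) solves the homogeneous equation (r = 5 is a root of multiplicity 1), multiply the trial by t. Try x_p = A*t*exp(5*t). Substituting into the equation and dividing by exp(5*t) gives A = -3, so x_p = -3*t*exp(5*t).
General solution: x = C1*exp(3*t) + C2*exp(5*t) - 3*t*exp(5*t).
Apply the initial conditions: x(0) = C1 + C2 = 2 and x'(0) = -3 + 3*C1 + 5*C2 = 2. Solving gives C1 = 5/2, C2 = -1/2.

x = -exp(5*t)/2 + 5*exp(3*t)/2 - 3*t*exp(5*t)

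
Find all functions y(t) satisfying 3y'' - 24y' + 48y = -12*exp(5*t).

Divide through by 3: y'' - 8y' + 16y = -4*exp(5*t).
Characteristic equation r² - 8r + 16 = 0 has discriminant (-8)² - 4·(16) = 0, so r = 4 is a repeated root.
Hence y_h = (C1 + C2*t)*exp(4*t).
Try y_p = A*exp(5*t). Substituting into the equation and dividing by exp(5*t) gives A = -4, so y_p = -4*exp(5*t).

y = -4*exp(5*t) + C1*exp(4*t) + C2*t*exp(4*t)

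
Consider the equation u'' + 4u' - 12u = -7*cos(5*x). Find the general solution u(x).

u = -140*sin(5*x)/1769 + 259*cos(5*x)/1769 + C1*exp(2*x) + C2*exp(-6*x)

Characteristic equation r² + 4r - 12 = 0 factors as (r - 2)(r + 6) = 0, so r = 2, -6.
Hence u_h = C1*exp(2*x) + C2*exp(-6*x).
Try u_p = A*cos(5*x) + B*sin(5*x). Substituting and equating the coefficients of cos(5x) and sin(5x) gives A = 259/1769, B = -140/1769, so u_p = -140*sin(5*x)/1769 + 259*cos(5*x)/1769.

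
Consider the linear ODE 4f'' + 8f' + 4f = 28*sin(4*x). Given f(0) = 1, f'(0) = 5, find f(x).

Divide through by 4: f'' + 2f' + f = 7*sin(4*x).
Characteristic equation r² + 2r + 1 = 0 has discriminant (2)² - 4·(1) = 0, so r = -1 is a repeated root.
Hence f_h = (C1 + C2*x)*exp(-x).
Try f_p = A*cos(4*x) + B*sin(4*x). Substituting and equating the coefficients of cos(4x) and sin(4x) gives A = -56/289, B = -105/289, so f_p = -105*sin(4*x)/289 - 56*cos(4*x)/289.
General solution: f = -105*sin(4*x)/289 - 56*cos(4*x)/289 + C1*exp(-x) + C2*x*exp(-x).
Apply the initial conditions: f(0) = -56/289 + C1 = 1 and f'(0) = -420/289 + C2 - C1 = 5. Solving gives C1 = 345/289, C2 = 130/17.

f = -105*sin(4*x)/289 - 56*cos(4*x)/289 + 345*exp(-x)/289 + 130*x*exp(-x)/17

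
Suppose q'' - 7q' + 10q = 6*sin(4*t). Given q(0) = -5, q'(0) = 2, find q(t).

Characteristic equation r² - 7r + 10 = 0 factors as (r - 2)(r - 5) = 0, so r = 2, 5.
Hence q_h = C1*exp(2*t) + C2*exp(5*t).
Try q_p = A*cos(4*t) + B*sin(4*t). Substituting and equating the coefficients of cos(4t) and sin(4t) gives A = 42/205, B = -9/205, so q_p = -9*sin(4*t)/205 + 42*cos(4*t)/205.
General solution: q = -9*sin(4*t)/205 + 42*cos(4*t)/205 + C1*exp(2*t) + C2*exp(5*t).
Apply the initial conditions: q(0) = 42/205 + C1 + C2 = -5 and q'(0) = -36/205 + 2*C1 + 5*C2 = 2. Solving gives C1 = -47/5, C2 = 172/41.

q = -47*exp(2*t)/5 - 9*sin(4*t)/205 + 42*cos(4*t)/205 + 172*exp(5*t)/41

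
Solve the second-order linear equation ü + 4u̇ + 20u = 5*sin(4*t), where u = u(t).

u = -5*cos(4*t)/17 + 5*sin(4*t)/68 + C1*cos(4*t)*exp(-2*t) + C2*exp(-2*t)*sin(4*t)

Characteristic equation r² + 4r + 20 = 0 has discriminant (4)² - 4·(20) = -64 < 0, so r = -2 ± 4i.
Hence u_h = C1*cos(4*t)*exp(-2*t) + C2*exp(-2*t)*sin(4*t).
Try u_p = A*cos(4*t) + B*sin(4*t). Substituting and equating the coefficients of cos(4t) and sin(4t) gives A = -5/17, B = 5/68, so u_p = -5*cos(4*t)/17 + 5*sin(4*t)/68.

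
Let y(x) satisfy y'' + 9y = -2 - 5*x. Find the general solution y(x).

y = -2/9 - 5*x/9 + C1*cos(3*x) + C2*sin(3*x)

Characteristic equation r² + 9 = 0 has discriminant (0)² - 4·(9) = -36 < 0, so r = ± 3i.
Hence y_h = C1*cos(3*x) + C2*sin(3*x).
For the particular solution try y_p = A0 + A1*x. Substituting and matching coefficients of each power of x gives A0 = -2/9, A1 = -5/9, so y_p = -2/9 - 5*x/9.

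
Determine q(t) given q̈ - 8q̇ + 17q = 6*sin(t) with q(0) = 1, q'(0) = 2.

q = 3*sin(t)/10 + 3*cos(t)/20 - 17*exp(4*t)*sin(t)/10 + 17*cos(t)*exp(4*t)/20

Characteristic equation r² - 8r + 17 = 0 has discriminant (-8)² - 4·(17) = -4 < 0, so r = 4 ± i.
Hence q_h = C1*cos(t)*exp(4*t) + C2*exp(4*t)*sin(t).
Try q_p = A*cos(t) + B*sin(t). Substituting and equating the coefficients of cos(t) and sin(t) gives A = 3/20, B = 3/10, so q_p = 3*sin(t)/10 + 3*cos(t)/20.
General solution: q = 3*sin(t)/10 + 3*cos(t)/20 + C1*cos(t)*exp(4*t) + C2*exp(4*t)*sin(t).
Apply the initial conditions: q(0) = 3/20 + C1 = 1 and q'(0) = 3/10 + C2 + 4*C1 = 2. Solving gives C1 = 17/20, C2 = -17/10.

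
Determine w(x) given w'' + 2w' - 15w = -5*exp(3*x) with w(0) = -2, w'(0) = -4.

w = -107*exp(3*x)/64 - 21*exp(-5*x)/64 - 5*x*exp(3*x)/8

Characteristic equation r² + 2r - 15 = 0 factors as (r + 5)(r - 3) = 0, so r = -5, 3.
Hence w_h = C1*exp(-5*x) + C2*exp(3*x).
Since exp(3*x) solves the homogeneous equation (r = 3 is a root of multiplicity 1), multiply the trial by x. Try w_p = A*x*exp(3*x). Substituting into the equation and dividing by exp(3*x) gives A = -5/8, so w_p = -5*x*exp(3*x)/8.
General solution: w = C1*exp(-5*x) + C2*exp(3*x) - 5*x*exp(3*x)/8.
Apply the initial conditions: w(0) = C1 + C2 = -2 and w'(0) = -5/8 - 5*C1 + 3*C2 = -4. Solving gives C1 = -21/64, C2 = -107/64.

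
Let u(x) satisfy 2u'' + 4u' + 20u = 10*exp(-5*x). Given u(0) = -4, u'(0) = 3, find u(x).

u = exp(-5*x)/5 - 21*cos(3*x)*exp(-x)/5 - exp(-x)*sin(3*x)/15

Divide through by 2: u'' + 2u' + 10u = 5*exp(-5*x).
Characteristic equation r² + 2r + 10 = 0 has discriminant (2)² - 4·(10) = -36 < 0, so r = -1 ± 3i.
Hence u_h = C1*cos(3*x)*exp(-x) + C2*exp(-x)*sin(3*x).
Try u_p = A*exp(-5*x). Substituting into the equation and dividing by exp(-5*x) gives A = 1/5, so u_p = exp(-5*x)/5.
General solution: u = exp(-5*x)/5 + C1*cos(3*x)*exp(-x) + C2*exp(-x)*sin(3*x).
Apply the initial conditions: u(0) = 1/5 + C1 = -4 and u'(0) = -1 - C1 + 3*C2 = 3. Solving gives C1 = -21/5, C2 = -1/15.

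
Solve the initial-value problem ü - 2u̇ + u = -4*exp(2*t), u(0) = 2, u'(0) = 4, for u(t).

Characteristic equation r² - 2r + 1 = 0 has discriminant (-2)² - 4·(1) = 0, so r = 1 is a repeated root.
Hence u_h = (C1 + C2*t)*exp(t).
Try u_p = A*exp(2*t). Substituting into the equation and dividing by exp(2*t) gives A = -4, so u_p = -4*exp(2*t).
General solution: u = -4*exp(2*t) + C1*exp(t) + C2*t*exp(t).
Apply the initial conditions: u(0) = -4 + C1 = 2 and u'(0) = -8 + C1 + C2 = 4. Solving gives C1 = 6, C2 = 6.

u = -4*exp(2*t) + 6*exp(t) + 6*t*exp(t)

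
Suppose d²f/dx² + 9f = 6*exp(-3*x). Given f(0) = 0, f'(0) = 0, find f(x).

Characteristic equation r² + 9 = 0 has discriminant (0)² - 4·(9) = -36 < 0, so r = ± 3i.
Hence f_h = C1*cos(3*x) + C2*sin(3*x).
Try f_p = A*exp(-3*x). Substituting into the equation and dividing by exp(-3*x) gives A = 1/3, so f_p = exp(-3*x)/3.
General solution: f = exp(-3*x)/3 + C1*cos(3*x) + C2*sin(3*x).
Apply the initial conditions: f(0) = 1/3 + C1 = 0 and f'(0) = -1 + 3*C2 = 0. Solving gives C1 = -1/3, C2 = 1/3.

f = -cos(3*x)/3 + exp(-3*x)/3 + sin(3*x)/3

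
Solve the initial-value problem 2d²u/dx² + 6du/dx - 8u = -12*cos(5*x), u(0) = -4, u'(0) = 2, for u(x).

Divide through by 2: u'' + 3u' - 4u = -6*cos(5*x).
Characteristic equation r² + 3r - 4 = 0 factors as (r + 4)(r - 1) = 0, so r = -4, 1.
Hence u_h = C1*exp(-4*x) + C2*exp(x).
Try u_p = A*cos(5*x) + B*sin(5*x). Substituting and equating the coefficients of cos(5x) and sin(5x) gives A = 87/533, B = -45/533, so u_p = -45*sin(5*x)/533 + 87*cos(5*x)/533.
General solution: u = -45*sin(5*x)/533 + 87*cos(5*x)/533 + C1*exp(-4*x) + C2*exp(x).
Apply the initial conditions: u(0) = 87/533 + C1 + C2 = -4 and u'(0) = -225/533 + C2 - 4*C1 = 2. Solving gives C1 = -54/41, C2 = -37/13.

u = -54*exp(-4*x)/41 - 45*sin(5*x)/533 - 37*exp(x)/13 + 87*cos(5*x)/533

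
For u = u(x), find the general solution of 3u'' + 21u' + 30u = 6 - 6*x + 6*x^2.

u = 62/125 - 12*x/25 + x**2/5 + C1*exp(-2*x) + C2*exp(-5*x)

Divide through by 3: u'' + 7u' + 10u = 2 - 2*x + 2*x^2.
Characteristic equation r² + 7r + 10 = 0 factors as (r + 2)(r + 5) = 0, so r = -2, -5.
Hence u_h = C1*exp(-2*x) + C2*exp(-5*x).
For the particular solution try u_p = A0 + A1*x + A2*x^2. Substituting and matching coefficients of each power of x gives A0 = 62/125, A1 = -12/25, A2 = 1/5, so u_p = 62/125 - 12*x/25 + x^2/5.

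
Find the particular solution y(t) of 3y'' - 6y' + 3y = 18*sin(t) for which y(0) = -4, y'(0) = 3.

Divide through by 3: y'' - 2y' + y = 6*sin(t).
Characteristic equation r² - 2r + 1 = 0 has discriminant (-2)² - 4·(1) = 0, so r = 1 is a repeated root.
Hence y_h = (C1 + C2*t)*exp(t).
Try y_p = A*cos(t) + B*sin(t). Substituting and equating the coefficients of cos(t) and sin(t) gives A = 3, B = 0, so y_p = 3*cos(t).
General solution: y = 3*cos(t) + C1*exp(t) + C2*t*exp(t).
Apply the initial conditions: y(0) = 3 + C1 = -4 and y'(0) = C1 + C2 = 3. Solving gives C1 = -7, C2 = 10.

y = -7*exp(t) + 3*cos(t) + 10*t*exp(t)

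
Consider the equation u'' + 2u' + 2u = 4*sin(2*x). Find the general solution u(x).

u = -4*cos(2*x)/5 - 2*sin(2*x)/5 + C1*cos(x)*exp(-x) + C2*exp(-x)*sin(x)

Characteristic equation r² + 2r + 2 = 0 has discriminant (2)² - 4·(2) = -4 < 0, so r = -1 ± i.
Hence u_h = C1*cos(x)*exp(-x) + C2*exp(-x)*sin(x).
Try u_p = A*cos(2*x) + B*sin(2*x). Substituting and equating the coefficients of cos(2x) and sin(2x) gives A = -4/5, B = -2/5, so u_p = -4*cos(2*x)/5 - 2*sin(2*x)/5.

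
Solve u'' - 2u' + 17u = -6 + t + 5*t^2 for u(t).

u = -1830/4913 + 5*t**2/17 + 37*t/289 + C1*cos(4*t)*exp(t) + C2*exp(t)*sin(4*t)

Characteristic equation r² - 2r + 17 = 0 has discriminant (-2)² - 4·(17) = -64 < 0, so r = 1 ± 4i.
Hence u_h = C1*cos(4*t)*exp(t) + C2*exp(t)*sin(4*t).
For the particular solution try u_p = A0 + A1*t + A2*t^2. Substituting and matching coefficients of each power of t gives A0 = -1830/4913, A1 = 37/289, A2 = 5/17, so u_p = -1830/4913 + 5*t^2/17 + 37*t/289.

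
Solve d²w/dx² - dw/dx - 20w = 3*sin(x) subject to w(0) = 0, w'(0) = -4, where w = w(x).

Characteristic equation r² - r - 20 = 0 factors as (r + 4)(r - 5) = 0, so r = -4, 5.
Hence w_h = C1*exp(-4*x) + C2*exp(5*x).
Try w_p = A*cos(x) + B*sin(x). Substituting and equating the coefficients of cos(x) and sin(x) gives A = 3/442, B = -63/442, so w_p = -63*sin(x)/442 + 3*cos(x)/442.
General solution: w = -63*sin(x)/442 + 3*cos(x)/442 + C1*exp(-4*x) + C2*exp(5*x).
Apply the initial conditions: w(0) = 3/442 + C1 + C2 = 0 and w'(0) = -63/442 - 4*C1 + 5*C2 = -4. Solving gives C1 = 65/153, C2 = -101/234.

w = -101*exp(5*x)/234 - 63*sin(x)/442 + 3*cos(x)/442 + 65*exp(-4*x)/153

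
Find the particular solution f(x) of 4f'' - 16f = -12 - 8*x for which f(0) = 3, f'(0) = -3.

Divide through by 4: f'' - 4f = -3 - 2*x.
Characteristic equation r² - 4 = 0 factors as (r - 2)(r + 2) = 0, so r = 2, -2.
Hence f_h = C1*exp(2*x) + C2*exp(-2*x).
For the particular solution try f_p = A0 + A1*x. Substituting and matching coefficients of each power of x gives A0 = 3/4, A1 = 1/2, so f_p = 3/4 + x/2.
General solution: f = 3/4 + x/2 + C1*exp(2*x) + C2*exp(-2*x).
Apply the initial conditions: f(0) = 3/4 + C1 + C2 = 3 and f'(0) = 1/2 - 2*C2 + 2*C1 = -3. Solving gives C1 = 1/4, C2 = 2.

f = 3/4 + x/2 + 2*exp(-2*x) + exp(2*x)/4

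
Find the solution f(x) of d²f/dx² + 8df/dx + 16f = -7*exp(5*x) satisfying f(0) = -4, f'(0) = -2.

f = -317*exp(-4*x)/81 - 7*exp(5*x)/81 - 155*x*exp(-4*x)/9

Characteristic equation r² + 8r + 16 = 0 has discriminant (8)² - 4·(16) = 0, so r = -4 is a repeated root.
Hence f_h = (C1 + C2*x)*exp(-4*x).
Try f_p = A*exp(5*x). Substituting into the equation and dividing by exp(5*x) gives A = -7/81, so f_p = -7*exp(5*x)/81.
General solution: f = -7*exp(5*x)/81 + C1*exp(-4*x) + C2*x*exp(-4*x).
Apply the initial conditions: f(0) = -7/81 + C1 = -4 and f'(0) = -35/81 + C2 - 4*C1 = -2. Solving gives C1 = -317/81, C2 = -155/9.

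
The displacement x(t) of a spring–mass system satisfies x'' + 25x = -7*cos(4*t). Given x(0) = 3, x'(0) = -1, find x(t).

x = -7*cos(4*t)/9 - sin(5*t)/5 + 34*cos(5*t)/9

Characteristic equation r² + 25 = 0 has discriminant (0)² - 4·(25) = -100 < 0, so r = ± 5i.
Hence x_h = C1*cos(5*t) + C2*sin(5*t).
Try x_p = A*cos(4*t) + B*sin(4*t). Substituting and equating the coefficients of cos(4t) and sin(4t) gives A = -7/9, B = 0, so x_p = -7*cos(4*t)/9.
General solution: x = -7*cos(4*t)/9 + C1*cos(5*t) + C2*sin(5*t).
Apply the initial conditions: x(0) = -7/9 + C1 = 3 and x'(0) = 5*C2 = -1. Solving gives C1 = 34/9, C2 = -1/5.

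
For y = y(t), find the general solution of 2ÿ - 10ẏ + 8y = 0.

y = C1*exp(4*t) + C2*exp(t)

Divide through by 2: y'' - 5y' + 4y = 0.
Characteristic equation r² - 5r + 4 = 0 factors as (r - 4)(r - 1) = 0, so r = 4, 1.
Hence y_h = C1*exp(4*t) + C2*exp(t).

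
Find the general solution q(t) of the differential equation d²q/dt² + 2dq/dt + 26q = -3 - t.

q = -19/169 - t/26 + C1*cos(5*t)*exp(-t) + C2*exp(-t)*sin(5*t)

Characteristic equation r² + 2r + 26 = 0 has discriminant (2)² - 4·(26) = -100 < 0, so r = -1 ± 5i.
Hence q_h = C1*cos(5*t)*exp(-t) + C2*exp(-t)*sin(5*t).
For the particular solution try q_p = A0 + A1*t. Substituting and matching coefficients of each power of t gives A0 = -19/169, A1 = -1/26, so q_p = -19/169 - t/26.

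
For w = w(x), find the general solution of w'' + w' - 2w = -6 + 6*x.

Characteristic equation r² + r - 2 = 0 factors as (r + 2)(r - 1) = 0, so r = -2, 1.
Hence w_h = C1*exp(-2*x) + C2*exp(x).
For the particular solution try w_p = A0 + A1*x. Substituting and matching coefficients of each power of x gives A0 = 3/2, A1 = -3, so w_p = 3/2 - 3*x.

w = 3/2 - 3*x + C1*exp(-2*x) + C2*exp(x)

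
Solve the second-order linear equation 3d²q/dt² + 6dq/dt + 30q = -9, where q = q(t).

q = -3/10 + C1*cos(3*t)*exp(-t) + C2*exp(-t)*sin(3*t)

Divide through by 3: q'' + 2q' + 10q = -3.
Characteristic equation r² + 2r + 10 = 0 has discriminant (2)² - 4·(10) = -36 < 0, so r = -1 ± 3i.
Hence q_h = C1*cos(3*t)*exp(-t) + C2*exp(-t)*sin(3*t).
For the particular solution try q_p = A0. Substituting and matching coefficients of each power of t gives A0 = -3/10, so q_p = -3/10.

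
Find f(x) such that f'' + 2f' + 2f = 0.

f = C1*cos(x)*exp(-x) + C2*exp(-x)*sin(x)

Characteristic equation r² + 2r + 2 = 0 has discriminant (2)² - 4·(2) = -4 < 0, so r = -1 ± i.
Hence f_h = C1*cos(x)*exp(-x) + C2*exp(-x)*sin(x).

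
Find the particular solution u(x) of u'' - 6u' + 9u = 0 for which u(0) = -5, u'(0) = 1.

u = -5*exp(3*x) + 16*x*exp(3*x)

Characteristic equation r² - 6r + 9 = 0 has discriminant (-6)² - 4·(9) = 0, so r = 3 is a repeated root.
Hence u_h = (C1 + C2*x)*exp(3*x).
Apply the initial conditions: u(0) = C1 = -5 and u'(0) = C2 + 3*C1 = 1. Solving gives C1 = -5, C2 = 16.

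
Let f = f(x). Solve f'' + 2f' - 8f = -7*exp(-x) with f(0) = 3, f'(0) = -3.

Characteristic equation r² + 2r - 8 = 0 factors as (r - 2)(r + 4) = 0, so r = 2, -4.
Hence f_h = C1*exp(2*x) + C2*exp(-4*x).
Try f_p = A*exp(-x). Substituting into the equation and dividing by exp(-x) gives A = 7/9, so f_p = 7*exp(-x)/9.
General solution: f = 7*exp(-x)/9 + C1*exp(2*x) + C2*exp(-4*x).
Apply the initial conditions: f(0) = 7/9 + C1 + C2 = 3 and f'(0) = -7/9 - 4*C2 + 2*C1 = -3. Solving gives C1 = 10/9, C2 = 10/9.

f = 7*exp(-x)/9 + 10*exp(-4*x)/9 + 10*exp(2*x)/9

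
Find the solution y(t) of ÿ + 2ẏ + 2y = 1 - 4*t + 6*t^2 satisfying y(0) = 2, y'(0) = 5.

y = 11/2 - 8*t + 3*t**2 - 7*cos(t)*exp(-t)/2 + 19*exp(-t)*sin(t)/2

Characteristic equation r² + 2r + 2 = 0 has discriminant (2)² - 4·(2) = -4 < 0, so r = -1 ± i.
Hence y_h = C1*cos(t)*exp(-t) + C2*exp(-t)*sin(t).
For the particular solution try y_p = A0 + A1*t + A2*t^2. Substituting and matching coefficients of each power of t gives A0 = 11/2, A1 = -8, A2 = 3, so y_p = 11/2 - 8*t + 3*t^2.
General solution: y = 11/2 - 8*t + 3*t^2 + C1*cos(t)*exp(-t) + C2*exp(-t)*sin(t).
Apply the initial conditions: y(0) = 11/2 + C1 = 2 and y'(0) = -8 + C2 - C1 = 5. Solving gives C1 = -7/2, C2 = 19/2.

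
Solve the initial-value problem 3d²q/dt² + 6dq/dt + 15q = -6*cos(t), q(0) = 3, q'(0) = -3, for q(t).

q = -2*cos(t)/5 - sin(t)/5 + 3*exp(-t)*sin(2*t)/10 + 17*cos(2*t)*exp(-t)/5

Divide through by 3: q'' + 2q' + 5q = -2*cos(t).
Characteristic equation r² + 2r + 5 = 0 has discriminant (2)² - 4·(5) = -16 < 0, so r = -1 ± 2i.
Hence q_h = C1*cos(2*t)*exp(-t) + C2*exp(-t)*sin(2*t).
Try q_p = A*cos(t) + B*sin(t). Substituting and equating the coefficients of cos(t) and sin(t) gives A = -2/5, B = -1/5, so q_p = -2*cos(t)/5 - sin(t)/5.
General solution: q = -2*cos(t)/5 - sin(t)/5 + C1*cos(2*t)*exp(-t) + C2*exp(-t)*sin(2*t).
Apply the initial conditions: q(0) = -2/5 + C1 = 3 and q'(0) = -1/5 - C1 + 2*C2 = -3. Solving gives C1 = 17/5, C2 = 3/10.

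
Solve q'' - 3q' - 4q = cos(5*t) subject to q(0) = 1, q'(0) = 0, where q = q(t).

Characteristic equation r² - 3r - 4 = 0 factors as (r + 1)(r - 4) = 0, so r = -1, 4.
Hence q_h = C1*exp(-t) + C2*exp(4*t).
Try q_p = A*cos(5*t) + B*sin(5*t). Substituting and equating the coefficients of cos(5t) and sin(5t) gives A = -29/1066, B = -15/1066, so q_p = -29*cos(5*t)/1066 - 15*sin(5*t)/1066.
General solution: q = -29*cos(5*t)/1066 - 15*sin(5*t)/1066 + C1*exp(-t) + C2*exp(4*t).
Apply the initial conditions: q(0) = -29/1066 + C1 + C2 = 1 and q'(0) = -75/1066 - C1 + 4*C2 = 0. Solving gives C1 = 21/26, C2 = 9/41.

q = -29*cos(5*t)/1066 - 15*sin(5*t)/1066 + 9*exp(4*t)/41 + 21*exp(-t)/26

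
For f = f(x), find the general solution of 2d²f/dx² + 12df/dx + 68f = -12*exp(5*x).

f = -6*exp(5*x)/89 + C1*cos(5*x)*exp(-3*x) + C2*exp(-3*x)*sin(5*x)

Divide through by 2: f'' + 6f' + 34f = -6*exp(5*x).
Characteristic equation r² + 6r + 34 = 0 has discriminant (6)² - 4·(34) = -100 < 0, so r = -3 ± 5i.
Hence f_h = C1*cos(5*x)*exp(-3*x) + C2*exp(-3*x)*sin(5*x).
Try f_p = A*exp(5*x). Substituting into the equation and dividing by exp(5*x) gives A = -6/89, so f_p = -6*exp(5*x)/89.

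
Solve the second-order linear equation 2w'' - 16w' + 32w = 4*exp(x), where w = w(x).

Divide through by 2: w'' - 8w' + 16w = 2*exp(x).
Characteristic equation r² - 8r + 16 = 0 has discriminant (-8)² - 4·(16) = 0, so r = 4 is a repeated root.
Hence w_h = (C1 + C2*x)*exp(4*x).
Try w_p = A*exp(x). Substituting into the equation and dividing by exp(x) gives A = 2/9, so w_p = 2*exp(x)/9.

w = 2*exp(x)/9 + C1*exp(4*x) + C2*x*exp(4*x)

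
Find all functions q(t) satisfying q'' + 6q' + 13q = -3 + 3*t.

Characteristic equation r² + 6r + 13 = 0 has discriminant (6)² - 4·(13) = -16 < 0, so r = -3 ± 2i.
Hence q_h = C1*cos(2*t)*exp(-3*t) + C2*exp(-3*t)*sin(2*t).
For the particular solution try q_p = A0 + A1*t. Substituting and matching coefficients of each power of t gives A0 = -57/169, A1 = 3/13, so q_p = -57/169 + 3*t/13.

q = -57/169 + 3*t/13 + C1*cos(2*t)*exp(-3*t) + C2*exp(-3*t)*sin(2*t)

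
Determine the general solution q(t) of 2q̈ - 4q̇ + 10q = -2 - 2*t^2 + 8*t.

Divide through by 2: q'' - 2q' + 5q = -1 - t^2 + 4*t.
Characteristic equation r² - 2r + 5 = 0 has discriminant (-2)² - 4·(5) = -16 < 0, so r = 1 ± 2i.
Hence q_h = C1*cos(2*t)*exp(t) + C2*exp(t)*sin(2*t).
For the particular solution try q_p = A0 + A1*t + A2*t^2. Substituting and matching coefficients of each power of t gives A0 = 17/125, A1 = 16/25, A2 = -1/5, so q_p = 17/125 - t^2/5 + 16*t/25.

q = 17/125 - t**2/5 + 16*t/25 + C1*cos(2*t)*exp(t) + C2*exp(t)*sin(2*t)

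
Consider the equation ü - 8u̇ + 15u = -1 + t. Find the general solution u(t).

Characteristic equation r² - 8r + 15 = 0 factors as (r - 3)(r - 5) = 0, so r = 3, 5.
Hence u_h = C1*exp(3*t) + C2*exp(5*t).
For the particular solution try u_p = A0 + A1*t. Substituting and matching coefficients of each power of t gives A0 = -7/225, A1 = 1/15, so u_p = -7/225 + t/15.

u = -7/225 + t/15 + C1*exp(3*t) + C2*exp(5*t)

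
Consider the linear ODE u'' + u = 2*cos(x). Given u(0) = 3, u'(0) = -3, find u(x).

u = -3*sin(x) + 3*cos(x) + x*sin(x)

Characteristic equation r² + 1 = 0 has discriminant (0)² - 4·(1) = -4 < 0, so r = ± i.
Hence u_h = C1*cos(x) + C2*sin(x).
Since ±1i are characteristic roots, multiply the trial by x. Try u_p = x*(A*cos(x) + B*sin(x)). Substituting and equating the coefficients of cos(x) and sin(x) gives A = 0, B = 1, so u_p = x*sin(x).
General solution: u = C1*cos(x) + C2*sin(x) + x*sin(x).
Apply the initial conditions: u(0) = C1 = 3 and u'(0) = C2 = -3. Solving gives C1 = 3, C2 = -3.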